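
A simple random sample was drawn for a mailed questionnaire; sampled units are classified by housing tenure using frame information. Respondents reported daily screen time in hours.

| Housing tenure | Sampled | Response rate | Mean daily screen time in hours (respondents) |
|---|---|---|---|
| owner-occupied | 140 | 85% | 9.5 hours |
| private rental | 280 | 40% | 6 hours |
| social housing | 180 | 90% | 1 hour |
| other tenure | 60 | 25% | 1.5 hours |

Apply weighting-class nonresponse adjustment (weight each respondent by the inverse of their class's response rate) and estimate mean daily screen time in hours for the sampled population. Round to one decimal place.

With weight = n_sampled/n_responded per class, the weighted class total is n_sampled:
  owner-occupied: 140 × 9.5 = 1330
  private rental: 280 × 6 = 1680
  social housing: 180 × 1 = 180
  other tenure: 60 × 1.5 = 90
Adjusted estimate = 3280 / 660 = 4.9697 → 5.0.

5.0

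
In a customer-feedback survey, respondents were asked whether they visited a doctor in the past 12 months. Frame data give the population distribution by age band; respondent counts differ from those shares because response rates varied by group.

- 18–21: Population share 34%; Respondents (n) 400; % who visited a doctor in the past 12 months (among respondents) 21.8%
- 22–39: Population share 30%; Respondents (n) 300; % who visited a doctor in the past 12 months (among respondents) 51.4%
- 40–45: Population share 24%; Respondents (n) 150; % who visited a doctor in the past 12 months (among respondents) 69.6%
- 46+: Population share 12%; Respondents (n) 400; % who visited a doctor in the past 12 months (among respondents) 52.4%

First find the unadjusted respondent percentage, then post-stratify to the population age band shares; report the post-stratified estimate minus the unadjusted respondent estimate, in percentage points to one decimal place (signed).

Without adjustment, the pooled respondent share is:
  (400/1250)×21.8 + (300/1250)×51.4 + (150/1250)×69.6 + (400/1250)×52.4 = 44.432%
Post-stratifying to population shares instead:
  0.34×21.8 + 0.3×51.4 + 0.24×69.6 + 0.12×52.4 = 45.824%
Difference = 45.824 − 44.432 = 1.392 pp.

+1.4 percentage points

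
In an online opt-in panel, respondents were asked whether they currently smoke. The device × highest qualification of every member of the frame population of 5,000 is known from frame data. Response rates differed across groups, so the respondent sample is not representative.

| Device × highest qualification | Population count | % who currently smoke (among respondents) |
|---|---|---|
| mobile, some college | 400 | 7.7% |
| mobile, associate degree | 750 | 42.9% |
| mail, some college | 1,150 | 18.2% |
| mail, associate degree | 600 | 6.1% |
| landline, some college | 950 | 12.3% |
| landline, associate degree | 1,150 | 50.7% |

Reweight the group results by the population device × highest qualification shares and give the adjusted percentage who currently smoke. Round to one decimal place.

Reweight to the known device × highest qualification distribution:
  mobile, some college: (400/5,000) × 7.7 = 0.616
  mobile, associate degree: (750/5,000) × 42.9 = 6.435
  mail, some college: (1,150/5,000) × 18.2 = 4.186
  mail, associate degree: (600/5,000) × 6.1 = 0.732
  landline, some college: (950/5,000) × 12.3 = 2.337
  landline, associate degree: (1,150/5,000) × 50.7 = 11.661
Post-stratified estimate = 25.967 → 26.0%.

26.0%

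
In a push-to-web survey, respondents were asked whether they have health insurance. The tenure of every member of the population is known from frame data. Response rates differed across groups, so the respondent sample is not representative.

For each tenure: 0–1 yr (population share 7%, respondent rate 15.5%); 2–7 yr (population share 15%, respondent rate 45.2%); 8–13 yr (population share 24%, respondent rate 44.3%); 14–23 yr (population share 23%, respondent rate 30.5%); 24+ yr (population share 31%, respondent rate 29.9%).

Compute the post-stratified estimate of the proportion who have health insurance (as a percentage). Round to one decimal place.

Post-stratification weights by population share, not respondent share:
  0–1 yr: 0.07 × 15.5 = 1.085
  2–7 yr: 0.15 × 45.2 = 6.78
  8–13 yr: 0.24 × 44.3 = 10.632
  14–23 yr: 0.23 × 30.5 = 7.015
  24+ yr: 0.31 × 29.9 = 9.269
Post-stratified estimate = 34.781 → 34.8%.

34.8%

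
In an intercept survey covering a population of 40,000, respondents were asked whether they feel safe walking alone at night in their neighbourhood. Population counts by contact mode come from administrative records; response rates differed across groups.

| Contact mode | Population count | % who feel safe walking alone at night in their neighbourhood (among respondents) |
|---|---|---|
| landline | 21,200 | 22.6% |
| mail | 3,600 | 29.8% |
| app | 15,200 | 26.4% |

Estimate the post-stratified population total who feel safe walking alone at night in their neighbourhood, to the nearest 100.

9,900

Each cell contributes its population count × the respondent rate:
  landline: 21,200 × 22.6% = 4791.2
  mail: 3,600 × 29.8% = 1072.8
  app: 15,200 × 26.4% = 4012.8
Estimated total = 9876.8 → 9,900.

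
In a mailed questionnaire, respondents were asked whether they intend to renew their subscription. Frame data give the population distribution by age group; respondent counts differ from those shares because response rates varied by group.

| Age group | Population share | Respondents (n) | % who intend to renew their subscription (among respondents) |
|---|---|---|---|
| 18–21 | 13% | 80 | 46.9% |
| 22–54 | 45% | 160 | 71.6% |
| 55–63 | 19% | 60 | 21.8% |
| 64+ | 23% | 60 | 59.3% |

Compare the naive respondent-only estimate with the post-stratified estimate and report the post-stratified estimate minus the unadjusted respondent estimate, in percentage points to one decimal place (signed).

+0.3 percentage points

Unadjusted (pooled respondent) estimate weights by respondent counts:
  (80/360)×46.9 + (160/360)×71.6 + (60/360)×21.8 + (60/360)×59.3 = 55.7611%
Post-stratifying to population shares instead:
  0.13×46.9 + 0.45×71.6 + 0.19×21.8 + 0.23×59.3 = 56.098%
Difference = 56.098 − 55.7611 = 0.3369 pp.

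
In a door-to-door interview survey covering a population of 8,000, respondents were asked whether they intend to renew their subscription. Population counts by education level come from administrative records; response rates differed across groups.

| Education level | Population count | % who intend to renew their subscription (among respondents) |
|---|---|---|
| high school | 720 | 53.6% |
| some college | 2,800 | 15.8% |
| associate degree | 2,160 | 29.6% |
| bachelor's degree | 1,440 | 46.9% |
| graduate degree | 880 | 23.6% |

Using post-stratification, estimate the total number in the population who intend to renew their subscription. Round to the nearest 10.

2,350

Apply each group's respondent rate to its population count:
  high school: 720 × 53.6% = 385.92
  some college: 2,800 × 15.8% = 442.4
  associate degree: 2,160 × 29.6% = 639.36
  bachelor's degree: 1,440 × 46.9% = 675.36
  graduate degree: 880 × 23.6% = 207.68
Estimated total = 2350.72 → 2,350.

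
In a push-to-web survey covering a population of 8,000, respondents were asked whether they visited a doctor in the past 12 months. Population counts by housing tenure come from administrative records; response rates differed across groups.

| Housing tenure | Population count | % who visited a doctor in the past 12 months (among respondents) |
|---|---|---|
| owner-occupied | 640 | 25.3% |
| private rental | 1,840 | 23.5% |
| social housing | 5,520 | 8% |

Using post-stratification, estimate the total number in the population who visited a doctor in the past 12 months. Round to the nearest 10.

1,040

Apply each group's respondent rate to its population count:
  owner-occupied: 640 × 25.3% = 161.92
  private rental: 1,840 × 23.5% = 432.4
  social housing: 5,520 × 8% = 441.6
Estimated total = 1035.92 → 1,040.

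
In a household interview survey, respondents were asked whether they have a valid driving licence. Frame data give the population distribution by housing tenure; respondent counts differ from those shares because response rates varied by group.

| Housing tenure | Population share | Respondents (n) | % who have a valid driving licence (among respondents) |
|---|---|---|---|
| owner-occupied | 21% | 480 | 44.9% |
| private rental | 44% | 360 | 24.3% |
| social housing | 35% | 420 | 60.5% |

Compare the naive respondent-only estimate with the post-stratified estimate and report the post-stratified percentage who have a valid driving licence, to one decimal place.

Unadjusted (pooled respondent) estimate weights by respondent counts:
  (480/1260)×44.9 + (360/1260)×24.3 + (420/1260)×60.5 = 44.2143%
Post-stratified estimate weights by population shares:
  0.21×44.9 + 0.44×24.3 + 0.35×60.5 = 41.296%

41.3%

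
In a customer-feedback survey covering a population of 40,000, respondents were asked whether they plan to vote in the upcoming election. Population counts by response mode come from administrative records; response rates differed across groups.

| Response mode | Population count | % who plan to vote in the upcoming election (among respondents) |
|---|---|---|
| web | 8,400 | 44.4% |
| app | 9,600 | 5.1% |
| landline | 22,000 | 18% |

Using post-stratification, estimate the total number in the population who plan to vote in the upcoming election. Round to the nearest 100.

Each cell contributes its population count × the respondent rate:
  web: 8,400 × 44.4% = 3729.6
  app: 9,600 × 5.1% = 489.6
  landline: 22,000 × 18% = 3960
Estimated total = 8179.2 → 8,200.

8,200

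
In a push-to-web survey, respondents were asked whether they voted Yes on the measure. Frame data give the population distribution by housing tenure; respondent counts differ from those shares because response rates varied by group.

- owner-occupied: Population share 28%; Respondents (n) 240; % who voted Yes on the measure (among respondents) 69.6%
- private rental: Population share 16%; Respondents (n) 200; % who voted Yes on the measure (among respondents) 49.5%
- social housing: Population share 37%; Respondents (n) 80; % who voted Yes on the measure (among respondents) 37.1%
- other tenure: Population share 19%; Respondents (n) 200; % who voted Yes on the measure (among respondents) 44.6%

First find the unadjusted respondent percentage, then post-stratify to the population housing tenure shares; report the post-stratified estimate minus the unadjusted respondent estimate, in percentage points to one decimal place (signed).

Naive respondent-only estimate (weights = respondent counts):
  (240/720)×69.6 + (200/720)×49.5 + (80/720)×37.1 + (200/720)×44.6 = 53.4611%
Post-stratified estimate weights by population shares:
  0.28×69.6 + 0.16×49.5 + 0.37×37.1 + 0.19×44.6 = 49.609%
Difference = 49.609 − 53.4611 = -3.8521 pp.

-3.9 percentage points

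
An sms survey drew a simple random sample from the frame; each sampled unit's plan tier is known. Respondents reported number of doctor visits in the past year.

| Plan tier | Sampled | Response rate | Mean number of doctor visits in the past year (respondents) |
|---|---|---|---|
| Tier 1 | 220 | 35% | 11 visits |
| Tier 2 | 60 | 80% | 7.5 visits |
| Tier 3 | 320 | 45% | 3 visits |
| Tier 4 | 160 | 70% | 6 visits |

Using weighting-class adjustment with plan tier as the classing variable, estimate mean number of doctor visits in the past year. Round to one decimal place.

Inverse-response-rate weighting restores each class to its sampled count, so class totals weight by n_sampled:
  Tier 1: 220 × 11 = 2420
  Tier 2: 60 × 7.5 = 450
  Tier 3: 320 × 3 = 960
  Tier 4: 160 × 6 = 960
Adjusted estimate = 4790 / 760 = 6.30263 → 6.3.

6.3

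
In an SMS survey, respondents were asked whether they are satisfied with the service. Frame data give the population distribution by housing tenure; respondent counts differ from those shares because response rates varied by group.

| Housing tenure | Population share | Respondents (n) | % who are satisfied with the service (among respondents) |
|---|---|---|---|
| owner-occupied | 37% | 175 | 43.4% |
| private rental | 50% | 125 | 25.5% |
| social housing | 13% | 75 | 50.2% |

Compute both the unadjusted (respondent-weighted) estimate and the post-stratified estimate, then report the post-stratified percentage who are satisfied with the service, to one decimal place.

Naive respondent-only estimate (weights = respondent counts):
  (175/375)×43.4 + (125/375)×25.5 + (75/375)×50.2 = 38.7933%
Reweighting by population housing tenure shares:
  0.37×43.4 + 0.5×25.5 + 0.13×50.2 = 35.334%

35.3%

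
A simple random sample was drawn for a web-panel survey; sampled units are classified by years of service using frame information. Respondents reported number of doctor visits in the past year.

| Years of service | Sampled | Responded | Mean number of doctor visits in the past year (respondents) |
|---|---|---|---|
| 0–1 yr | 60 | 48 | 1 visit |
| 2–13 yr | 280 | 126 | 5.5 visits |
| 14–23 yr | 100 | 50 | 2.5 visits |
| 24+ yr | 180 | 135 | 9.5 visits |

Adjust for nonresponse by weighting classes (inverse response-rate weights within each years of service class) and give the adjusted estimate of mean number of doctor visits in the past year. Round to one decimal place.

Response rates by class: 0–1 yr 48/60 = 80%, 2–13 yr 126/280 = 45%, 14–23 yr 50/100 = 50%, 24+ yr 135/180 = 75%.
Inverse-response-rate weighting restores each class to its sampled count, so class totals weight by n_sampled:
  0–1 yr: 60 × 1 = 60
  2–13 yr: 280 × 5.5 = 1540
  14–23 yr: 100 × 2.5 = 250
  24+ yr: 180 × 9.5 = 1710
Adjusted estimate = 3560 / 620 = 5.74193 → 5.7.

5.7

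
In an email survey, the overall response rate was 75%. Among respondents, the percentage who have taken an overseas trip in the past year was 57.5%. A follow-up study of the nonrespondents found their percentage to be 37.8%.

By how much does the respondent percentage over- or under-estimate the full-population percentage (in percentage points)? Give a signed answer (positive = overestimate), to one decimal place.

Nonresponse fraction = 1 − 0.75 = 0.25.
Bias = (nonresponse fraction) × (respondent percentage − nonrespondent percentage)
     = 0.25 × (57.5 − 37.8) = 0.25 × 19.7 = 4.925.

+4.9 percentage points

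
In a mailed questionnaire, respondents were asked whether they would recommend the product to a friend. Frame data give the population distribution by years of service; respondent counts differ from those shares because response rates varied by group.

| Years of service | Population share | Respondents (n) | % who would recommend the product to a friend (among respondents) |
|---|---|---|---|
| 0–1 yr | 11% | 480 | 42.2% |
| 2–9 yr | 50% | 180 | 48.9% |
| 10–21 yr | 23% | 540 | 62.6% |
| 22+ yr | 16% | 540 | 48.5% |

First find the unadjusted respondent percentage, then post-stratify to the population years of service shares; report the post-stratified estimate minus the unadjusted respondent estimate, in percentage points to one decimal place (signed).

+0.1 percentage points

Unadjusted (pooled respondent) estimate weights by respondent counts:
  (480/1740)×42.2 + (180/1740)×48.9 + (540/1740)×62.6 + (540/1740)×48.5 = 51.1793%
Reweighting by population years of service shares:
  0.11×42.2 + 0.5×48.9 + 0.23×62.6 + 0.16×48.5 = 51.25%
Difference = 51.25 − 51.1793 = 0.0707 pp.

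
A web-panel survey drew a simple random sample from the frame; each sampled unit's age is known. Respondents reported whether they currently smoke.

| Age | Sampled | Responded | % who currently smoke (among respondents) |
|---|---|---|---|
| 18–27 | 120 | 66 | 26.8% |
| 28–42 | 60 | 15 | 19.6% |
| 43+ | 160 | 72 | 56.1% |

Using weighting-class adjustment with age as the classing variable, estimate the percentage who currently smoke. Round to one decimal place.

39.3%

Response rates by class: 18–27 66/120 = 55%, 28–42 15/60 = 25%, 43+ 72/160 = 45%.
With weight = n_sampled/n_responded per class, the weighted class total is n_sampled:
  18–27: 120 × 26.8 = 3216
  28–42: 60 × 19.6 = 1176
  43+: 160 × 56.1 = 8976
Adjusted estimate = 13,368 / 340 = 39.3176 → 39.3%.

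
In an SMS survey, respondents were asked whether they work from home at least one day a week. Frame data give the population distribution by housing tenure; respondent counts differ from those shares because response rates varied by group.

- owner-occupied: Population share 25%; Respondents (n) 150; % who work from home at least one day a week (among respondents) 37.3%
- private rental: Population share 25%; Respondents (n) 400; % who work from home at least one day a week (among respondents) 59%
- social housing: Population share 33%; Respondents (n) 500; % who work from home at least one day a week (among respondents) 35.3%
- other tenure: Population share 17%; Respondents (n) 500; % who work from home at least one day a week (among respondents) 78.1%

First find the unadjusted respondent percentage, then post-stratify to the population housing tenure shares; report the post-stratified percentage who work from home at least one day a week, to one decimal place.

49.0%

Without adjustment, the pooled respondent share is:
  (150/1550)×37.3 + (400/1550)×59 + (500/1550)×35.3 + (500/1550)×78.1 = 55.4161%
Post-stratified estimate weights by population shares:
  0.25×37.3 + 0.25×59 + 0.33×35.3 + 0.17×78.1 = 49.001%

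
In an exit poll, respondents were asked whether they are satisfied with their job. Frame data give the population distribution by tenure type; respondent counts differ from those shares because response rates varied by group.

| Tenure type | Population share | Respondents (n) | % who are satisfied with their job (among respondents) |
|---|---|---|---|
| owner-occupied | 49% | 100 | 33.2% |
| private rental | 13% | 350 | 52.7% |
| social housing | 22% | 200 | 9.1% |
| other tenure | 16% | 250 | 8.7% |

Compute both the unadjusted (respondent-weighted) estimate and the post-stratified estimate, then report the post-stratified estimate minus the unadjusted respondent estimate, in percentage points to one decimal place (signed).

Unadjusted (pooled respondent) estimate weights by respondent counts:
  (100/900)×33.2 + (350/900)×52.7 + (200/900)×9.1 + (250/900)×8.7 = 28.6222%
Post-stratified estimate weights by population shares:
  0.49×33.2 + 0.13×52.7 + 0.22×9.1 + 0.16×8.7 = 26.513%
Difference = 26.513 − 28.6222 = -2.1092 pp.

-2.1 percentage points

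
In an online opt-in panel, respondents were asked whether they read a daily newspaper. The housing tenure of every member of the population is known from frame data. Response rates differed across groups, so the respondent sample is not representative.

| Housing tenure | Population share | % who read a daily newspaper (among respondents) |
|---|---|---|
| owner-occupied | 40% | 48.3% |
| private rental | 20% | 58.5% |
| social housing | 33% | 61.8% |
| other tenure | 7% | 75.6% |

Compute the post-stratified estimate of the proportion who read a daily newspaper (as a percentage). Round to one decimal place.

Weight each group's respondent value by its population share:
  owner-occupied: 0.4 × 48.3 = 19.32
  private rental: 0.2 × 58.5 = 11.7
  social housing: 0.33 × 61.8 = 20.394
  other tenure: 0.07 × 75.6 = 5.292
Post-stratified estimate = 56.706 → 56.7%.

56.7%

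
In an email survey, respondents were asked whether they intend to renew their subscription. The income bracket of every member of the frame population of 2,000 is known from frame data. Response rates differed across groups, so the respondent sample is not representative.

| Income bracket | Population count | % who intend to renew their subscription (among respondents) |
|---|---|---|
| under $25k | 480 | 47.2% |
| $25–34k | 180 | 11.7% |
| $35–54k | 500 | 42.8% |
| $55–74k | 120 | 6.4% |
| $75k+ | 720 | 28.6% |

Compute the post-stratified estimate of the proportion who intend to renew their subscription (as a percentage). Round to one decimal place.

Reweight to the known income bracket distribution:
  under $25k: (480/2,000) × 47.2 = 11.328
  $25–34k: (180/2,000) × 11.7 = 1.053
  $35–54k: (500/2,000) × 42.8 = 10.7
  $55–74k: (120/2,000) × 6.4 = 0.384
  $75k+: (720/2,000) × 28.6 = 10.296
Post-stratified estimate = 33.761 → 33.8%.

33.8%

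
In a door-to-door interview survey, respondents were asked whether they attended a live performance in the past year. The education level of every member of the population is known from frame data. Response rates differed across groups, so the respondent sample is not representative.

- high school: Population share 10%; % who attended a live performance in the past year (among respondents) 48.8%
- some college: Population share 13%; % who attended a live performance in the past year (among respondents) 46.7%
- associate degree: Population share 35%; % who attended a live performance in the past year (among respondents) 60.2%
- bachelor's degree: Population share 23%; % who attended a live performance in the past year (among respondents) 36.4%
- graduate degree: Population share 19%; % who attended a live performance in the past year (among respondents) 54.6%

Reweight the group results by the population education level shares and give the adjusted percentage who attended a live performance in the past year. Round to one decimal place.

50.8%

Reweight to the known education level distribution:
  high school: 0.1 × 48.8 = 4.88
  some college: 0.13 × 46.7 = 6.071
  associate degree: 0.35 × 60.2 = 21.07
  bachelor's degree: 0.23 × 36.4 = 8.372
  graduate degree: 0.19 × 54.6 = 10.374
Post-stratified estimate = 50.767 → 50.8%.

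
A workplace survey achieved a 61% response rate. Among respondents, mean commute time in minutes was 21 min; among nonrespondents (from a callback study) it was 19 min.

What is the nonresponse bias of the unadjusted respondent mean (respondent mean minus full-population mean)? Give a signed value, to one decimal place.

Nonresponse fraction = 1 − 0.61 = 0.39.
Bias = (nonresponse fraction) × (respondent mean − nonrespondent mean)
     = 0.39 × (21 − 19) = 0.39 × 2 = 0.78.

+0.8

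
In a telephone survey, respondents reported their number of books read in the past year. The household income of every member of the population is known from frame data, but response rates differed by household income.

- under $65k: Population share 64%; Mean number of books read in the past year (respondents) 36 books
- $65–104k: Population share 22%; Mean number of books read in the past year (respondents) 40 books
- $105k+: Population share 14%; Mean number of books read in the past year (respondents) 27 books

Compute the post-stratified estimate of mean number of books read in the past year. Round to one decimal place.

Each cell contributes population-share × respondent value:
  under $65k: 0.64 × 36 = 23.04
  $65–104k: 0.22 × 40 = 8.8
  $105k+: 0.14 × 27 = 3.78
Post-stratified estimate = 35.62 → 35.6.

35.6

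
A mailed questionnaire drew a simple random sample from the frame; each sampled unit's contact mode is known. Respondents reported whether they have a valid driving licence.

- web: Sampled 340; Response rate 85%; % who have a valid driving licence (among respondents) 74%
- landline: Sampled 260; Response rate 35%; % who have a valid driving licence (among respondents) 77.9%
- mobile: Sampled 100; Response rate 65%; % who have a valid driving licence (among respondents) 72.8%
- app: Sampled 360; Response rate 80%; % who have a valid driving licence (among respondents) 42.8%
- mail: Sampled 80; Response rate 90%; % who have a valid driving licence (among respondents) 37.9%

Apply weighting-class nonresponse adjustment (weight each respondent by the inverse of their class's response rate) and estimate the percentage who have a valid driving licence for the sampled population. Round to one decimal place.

With weight = n_sampled/n_responded per class, the weighted class total is n_sampled:
  web: 340 × 74 = 25,160
  landline: 260 × 77.9 = 20,254
  mobile: 100 × 72.8 = 7280
  app: 360 × 42.8 = 15408
  mail: 80 × 37.9 = 3032
Adjusted estimate = 71,134 / 1,140 = 62.3982 → 62.4%.

62.4%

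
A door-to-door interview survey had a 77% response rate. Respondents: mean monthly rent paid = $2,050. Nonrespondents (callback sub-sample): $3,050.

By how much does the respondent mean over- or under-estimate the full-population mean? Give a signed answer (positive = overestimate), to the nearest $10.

Nonresponse fraction = 1 − 0.77 = 0.23.
Bias = (nonresponse fraction) × (respondent mean − nonrespondent mean)
     = 0.23 × (2050 − 3050) = 0.23 × -1000 = -230.

-$230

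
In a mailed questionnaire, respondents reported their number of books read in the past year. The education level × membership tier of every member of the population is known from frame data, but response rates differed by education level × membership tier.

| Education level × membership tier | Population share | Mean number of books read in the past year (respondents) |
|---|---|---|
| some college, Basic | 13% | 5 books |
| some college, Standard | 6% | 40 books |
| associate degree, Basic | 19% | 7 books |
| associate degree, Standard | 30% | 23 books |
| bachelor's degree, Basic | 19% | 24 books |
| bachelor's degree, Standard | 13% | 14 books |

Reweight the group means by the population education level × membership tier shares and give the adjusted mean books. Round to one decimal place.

17.7

Weight each group's respondent value by its population share:
  some college, Basic: 0.13 × 5 = 0.65
  some college, Standard: 0.06 × 40 = 2.4
  associate degree, Basic: 0.19 × 7 = 1.33
  associate degree, Standard: 0.3 × 23 = 6.9
  bachelor's degree, Basic: 0.19 × 24 = 4.56
  bachelor's degree, Standard: 0.13 × 14 = 1.82
Post-stratified estimate = 17.66 → 17.7.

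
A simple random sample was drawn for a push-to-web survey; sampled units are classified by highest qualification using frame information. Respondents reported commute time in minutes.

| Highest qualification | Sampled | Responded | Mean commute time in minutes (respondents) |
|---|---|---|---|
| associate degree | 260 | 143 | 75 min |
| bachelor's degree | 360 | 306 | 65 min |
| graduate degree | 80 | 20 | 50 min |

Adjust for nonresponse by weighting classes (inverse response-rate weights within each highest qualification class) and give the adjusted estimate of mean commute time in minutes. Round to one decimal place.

67.0

Response rates by class: associate degree 143/260 = 55%, bachelor's degree 306/360 = 85%, graduate degree 20/80 = 25%.
Weighting each respondent by the inverse class response rate inflates each class back to its sampled size, so the class weight is n_sampled:
  associate degree: 260 × 75 = 19,500
  bachelor's degree: 360 × 65 = 23,400
  graduate degree: 80 × 50 = 4000
Adjusted estimate = 46,900 / 700 = 67 → 67.0.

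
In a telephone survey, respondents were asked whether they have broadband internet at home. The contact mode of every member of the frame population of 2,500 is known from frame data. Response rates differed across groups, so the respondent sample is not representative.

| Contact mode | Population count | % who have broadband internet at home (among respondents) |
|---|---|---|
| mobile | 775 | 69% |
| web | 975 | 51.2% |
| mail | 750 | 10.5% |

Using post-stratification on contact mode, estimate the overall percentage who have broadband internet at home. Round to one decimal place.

Reweight to the known contact mode distribution:
  mobile: (775/2,500) × 69 = 21.39
  web: (975/2,500) × 51.2 = 19.968
  mail: (750/2,500) × 10.5 = 3.15
Post-stratified estimate = 44.508 → 44.5%.

44.5%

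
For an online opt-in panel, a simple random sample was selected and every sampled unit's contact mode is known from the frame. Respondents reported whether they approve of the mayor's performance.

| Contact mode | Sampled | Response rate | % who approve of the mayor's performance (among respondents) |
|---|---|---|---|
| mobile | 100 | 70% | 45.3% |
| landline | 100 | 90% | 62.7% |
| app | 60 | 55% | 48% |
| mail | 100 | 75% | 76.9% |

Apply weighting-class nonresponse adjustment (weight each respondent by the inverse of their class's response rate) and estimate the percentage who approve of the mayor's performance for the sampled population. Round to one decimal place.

59.4%

Inverse-response-rate weighting restores each class to its sampled count, so class totals weight by n_sampled:
  mobile: 100 × 45.3 = 4530
  landline: 100 × 62.7 = 6270
  app: 60 × 48 = 2880
  mail: 100 × 76.9 = 7690
Adjusted estimate = 21,370 / 360 = 59.3611 → 59.4%.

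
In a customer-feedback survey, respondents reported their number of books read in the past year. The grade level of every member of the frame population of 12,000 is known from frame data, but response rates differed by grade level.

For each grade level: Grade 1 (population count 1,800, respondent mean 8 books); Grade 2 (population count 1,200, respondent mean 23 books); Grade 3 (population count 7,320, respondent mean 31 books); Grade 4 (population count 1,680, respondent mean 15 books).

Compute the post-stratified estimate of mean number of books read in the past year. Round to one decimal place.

24.5

Post-stratification weights by population share, not respondent share:
  Grade 1: (1,800/12,000) × 8 = 1.2
  Grade 2: (1,200/12,000) × 23 = 2.3
  Grade 3: (7,320/12,000) × 31 = 18.91
  Grade 4: (1,680/12,000) × 15 = 2.1
Post-stratified estimate = 24.51 → 24.5.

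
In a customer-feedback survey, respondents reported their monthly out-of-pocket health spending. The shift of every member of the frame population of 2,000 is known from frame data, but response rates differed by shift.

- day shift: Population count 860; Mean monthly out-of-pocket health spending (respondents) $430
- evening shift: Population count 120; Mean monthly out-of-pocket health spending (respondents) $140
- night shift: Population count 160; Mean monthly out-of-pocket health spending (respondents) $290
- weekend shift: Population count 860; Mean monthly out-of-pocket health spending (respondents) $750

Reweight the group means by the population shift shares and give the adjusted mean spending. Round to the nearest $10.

Weight each group's respondent value by its population share:
  day shift: (860/2,000) × 430 = 184.9
  evening shift: (120/2,000) × 140 = 8.4
  night shift: (160/2,000) × 290 = 23.2
  weekend shift: (860/2,000) × 750 = 322.5
Post-stratified estimate = 539 → $540.

$540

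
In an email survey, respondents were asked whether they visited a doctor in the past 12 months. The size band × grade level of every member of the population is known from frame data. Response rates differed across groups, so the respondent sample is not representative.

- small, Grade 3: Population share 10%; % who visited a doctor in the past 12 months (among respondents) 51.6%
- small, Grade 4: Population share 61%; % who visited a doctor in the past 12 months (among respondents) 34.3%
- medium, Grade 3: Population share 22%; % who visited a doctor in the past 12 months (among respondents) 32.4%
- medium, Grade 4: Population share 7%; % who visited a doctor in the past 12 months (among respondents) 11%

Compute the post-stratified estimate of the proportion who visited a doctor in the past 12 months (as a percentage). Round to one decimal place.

34.0%

Weight each group's respondent value by its population share:
  small, Grade 3: 0.1 × 51.6 = 5.16
  small, Grade 4: 0.61 × 34.3 = 20.923
  medium, Grade 3: 0.22 × 32.4 = 7.128
  medium, Grade 4: 0.07 × 11 = 0.77
Post-stratified estimate = 33.981 → 34.0%.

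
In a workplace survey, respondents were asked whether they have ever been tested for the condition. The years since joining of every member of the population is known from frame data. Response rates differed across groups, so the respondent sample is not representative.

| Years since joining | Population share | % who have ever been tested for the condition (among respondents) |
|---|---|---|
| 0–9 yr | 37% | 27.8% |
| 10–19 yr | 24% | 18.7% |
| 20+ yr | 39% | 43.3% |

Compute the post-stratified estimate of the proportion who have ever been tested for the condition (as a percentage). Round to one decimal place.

31.7%

Each cell contributes population-share × respondent value:
  0–9 yr: 0.37 × 27.8 = 10.286
  10–19 yr: 0.24 × 18.7 = 4.488
  20+ yr: 0.39 × 43.3 = 16.887
Post-stratified estimate = 31.661 → 31.7%.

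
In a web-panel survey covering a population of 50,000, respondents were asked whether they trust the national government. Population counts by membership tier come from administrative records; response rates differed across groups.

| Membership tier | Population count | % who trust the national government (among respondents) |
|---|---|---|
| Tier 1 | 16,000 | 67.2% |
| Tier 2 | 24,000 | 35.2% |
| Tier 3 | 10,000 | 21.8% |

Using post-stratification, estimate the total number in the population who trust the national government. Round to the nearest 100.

Estimated count per cell = population count × respondent percentage:
  Tier 1: 16,000 × 67.2% = 10,752
  Tier 2: 24,000 × 35.2% = 8448
  Tier 3: 10,000 × 21.8% = 2180
Estimated total = 21,380 → 21,400.

21,400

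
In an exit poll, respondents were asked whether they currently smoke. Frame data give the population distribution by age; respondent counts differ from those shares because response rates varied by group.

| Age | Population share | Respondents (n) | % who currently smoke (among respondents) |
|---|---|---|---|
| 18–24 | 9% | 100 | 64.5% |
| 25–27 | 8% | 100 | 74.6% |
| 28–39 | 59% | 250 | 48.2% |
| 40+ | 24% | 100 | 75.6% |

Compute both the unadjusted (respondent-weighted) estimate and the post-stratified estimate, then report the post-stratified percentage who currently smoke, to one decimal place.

58.4%

Naive respondent-only estimate (weights = respondent counts):
  (100/550)×64.5 + (100/550)×74.6 + (250/550)×48.2 + (100/550)×75.6 = 60.9455%
Reweighting by population age shares:
  0.09×64.5 + 0.08×74.6 + 0.59×48.2 + 0.24×75.6 = 58.355%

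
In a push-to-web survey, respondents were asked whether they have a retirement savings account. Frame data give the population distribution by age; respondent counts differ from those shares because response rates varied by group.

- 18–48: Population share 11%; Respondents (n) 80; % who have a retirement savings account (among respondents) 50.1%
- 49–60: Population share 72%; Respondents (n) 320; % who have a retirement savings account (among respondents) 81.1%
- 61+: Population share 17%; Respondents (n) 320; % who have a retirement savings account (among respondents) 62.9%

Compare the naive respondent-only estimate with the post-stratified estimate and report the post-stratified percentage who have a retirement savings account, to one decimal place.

74.6%

Unadjusted (pooled respondent) estimate weights by respondent counts:
  (80/720)×50.1 + (320/720)×81.1 + (320/720)×62.9 = 69.5667%
Reweighting by population age shares:
  0.11×50.1 + 0.72×81.1 + 0.17×62.9 = 74.596%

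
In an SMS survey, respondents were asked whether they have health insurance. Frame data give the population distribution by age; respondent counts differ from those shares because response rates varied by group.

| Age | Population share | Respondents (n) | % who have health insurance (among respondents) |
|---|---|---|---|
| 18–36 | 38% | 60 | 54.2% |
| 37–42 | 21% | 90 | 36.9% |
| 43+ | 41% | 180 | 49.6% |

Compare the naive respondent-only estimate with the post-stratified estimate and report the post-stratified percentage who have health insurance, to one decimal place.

48.7%

Unadjusted (pooled respondent) estimate weights by respondent counts:
  (60/330)×54.2 + (90/330)×36.9 + (180/330)×49.6 = 46.9727%
Post-stratifying to population shares instead:
  0.38×54.2 + 0.21×36.9 + 0.41×49.6 = 48.681%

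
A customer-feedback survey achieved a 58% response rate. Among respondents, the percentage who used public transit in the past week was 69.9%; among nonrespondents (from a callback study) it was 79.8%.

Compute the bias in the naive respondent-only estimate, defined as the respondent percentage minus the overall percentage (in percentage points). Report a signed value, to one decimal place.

-4.2 percentage points

Nonresponse fraction = 1 − 0.58 = 0.42.
Bias = (nonresponse fraction) × (respondent percentage − nonrespondent percentage)
     = 0.42 × (69.9 − 79.8) = 0.42 × -9.9 = -4.158.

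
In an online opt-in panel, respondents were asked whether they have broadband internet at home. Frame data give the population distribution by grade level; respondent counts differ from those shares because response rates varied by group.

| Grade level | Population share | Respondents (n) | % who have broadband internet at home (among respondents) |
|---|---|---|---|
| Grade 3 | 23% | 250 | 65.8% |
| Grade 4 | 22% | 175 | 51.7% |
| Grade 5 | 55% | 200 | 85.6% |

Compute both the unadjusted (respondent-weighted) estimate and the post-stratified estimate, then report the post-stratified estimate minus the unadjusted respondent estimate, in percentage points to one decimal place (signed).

+5.4 percentage points

Without adjustment, the pooled respondent share is:
  (250/625)×65.8 + (175/625)×51.7 + (200/625)×85.6 = 68.188%
Post-stratifying to population shares instead:
  0.23×65.8 + 0.22×51.7 + 0.55×85.6 = 73.588%
Difference = 73.588 − 68.188 = 5.4 pp.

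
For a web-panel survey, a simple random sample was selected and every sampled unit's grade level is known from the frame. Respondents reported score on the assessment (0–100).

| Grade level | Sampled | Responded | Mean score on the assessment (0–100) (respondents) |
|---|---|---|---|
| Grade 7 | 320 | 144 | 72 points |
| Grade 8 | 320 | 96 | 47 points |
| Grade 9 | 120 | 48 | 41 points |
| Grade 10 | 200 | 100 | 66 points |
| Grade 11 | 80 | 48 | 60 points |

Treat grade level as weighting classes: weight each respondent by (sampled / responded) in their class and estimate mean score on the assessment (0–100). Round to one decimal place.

58.7

Response rates by class: Grade 7 144/320 = 45%, Grade 8 96/320 = 30%, Grade 9 48/120 = 40%, Grade 10 100/200 = 50%, Grade 11 48/80 = 60%.
Each respondent's weight = sampled/responded in their class; summing within a class gives n_sampled, so:
  Grade 7: 320 × 72 = 23,040
  Grade 8: 320 × 47 = 15,040
  Grade 9: 120 × 41 = 4920
  Grade 10: 200 × 66 = 13,200
  Grade 11: 80 × 60 = 4800
Adjusted estimate = 61,000 / 1,040 = 58.6538 → 58.7.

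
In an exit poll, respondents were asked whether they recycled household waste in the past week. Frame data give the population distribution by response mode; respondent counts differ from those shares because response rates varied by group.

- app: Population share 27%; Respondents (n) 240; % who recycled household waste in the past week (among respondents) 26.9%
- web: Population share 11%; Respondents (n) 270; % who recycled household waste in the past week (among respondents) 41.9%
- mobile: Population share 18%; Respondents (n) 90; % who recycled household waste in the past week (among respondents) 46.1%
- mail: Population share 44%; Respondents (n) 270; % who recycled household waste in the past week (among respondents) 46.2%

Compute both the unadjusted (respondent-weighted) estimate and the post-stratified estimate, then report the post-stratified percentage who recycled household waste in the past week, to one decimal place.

Without adjustment, the pooled respondent share is:
  (240/870)×26.9 + (270/870)×41.9 + (90/870)×46.1 + (270/870)×46.2 = 39.531%
Post-stratifying to population shares instead:
  0.27×26.9 + 0.11×41.9 + 0.18×46.1 + 0.44×46.2 = 40.498%

40.5%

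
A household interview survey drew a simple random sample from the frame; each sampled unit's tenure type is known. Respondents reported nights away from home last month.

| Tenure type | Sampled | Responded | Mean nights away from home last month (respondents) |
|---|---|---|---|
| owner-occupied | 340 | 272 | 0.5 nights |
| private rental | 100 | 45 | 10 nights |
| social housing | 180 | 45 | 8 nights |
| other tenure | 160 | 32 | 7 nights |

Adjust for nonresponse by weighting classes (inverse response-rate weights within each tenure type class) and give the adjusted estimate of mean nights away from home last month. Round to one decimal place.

Response rates by class: owner-occupied 272/340 = 80%, private rental 45/100 = 45%, social housing 45/180 = 25%, other tenure 32/160 = 20%.
Weighting each respondent by the inverse class response rate inflates each class back to its sampled size, so the class weight is n_sampled:
  owner-occupied: 340 × 0.5 = 170
  private rental: 100 × 10 = 1000
  social housing: 180 × 8 = 1440
  other tenure: 160 × 7 = 1120
Adjusted estimate = 3730 / 780 = 4.78205 → 4.8.

4.8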